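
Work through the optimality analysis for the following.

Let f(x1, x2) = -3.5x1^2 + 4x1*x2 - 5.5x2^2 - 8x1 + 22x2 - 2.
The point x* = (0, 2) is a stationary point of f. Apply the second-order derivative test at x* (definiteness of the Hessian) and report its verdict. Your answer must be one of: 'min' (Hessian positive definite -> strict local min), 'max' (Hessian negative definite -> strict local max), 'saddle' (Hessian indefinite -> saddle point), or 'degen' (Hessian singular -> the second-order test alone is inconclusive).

Compute the Hessian H = grad^2 f:
  H = [[-7, 4], [4, -11]]
Verify stationarity: grad f(x*) = H x* + g = (0, 0).
Eigenvalues of H: -13.4721, -4.5279.
Both eigenvalues < 0, so H is negative definite -> x* is a strict local max.

max


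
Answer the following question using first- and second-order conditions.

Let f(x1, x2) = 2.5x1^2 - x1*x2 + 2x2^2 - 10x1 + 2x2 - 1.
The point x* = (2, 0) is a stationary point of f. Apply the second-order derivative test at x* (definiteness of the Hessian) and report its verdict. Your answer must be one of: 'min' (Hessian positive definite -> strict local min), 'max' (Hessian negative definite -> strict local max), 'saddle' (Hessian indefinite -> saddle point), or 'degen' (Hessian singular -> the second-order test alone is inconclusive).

Compute the Hessian H = grad^2 f:
  H = [[5, -1], [-1, 4]]
Verify stationarity: grad f(x*) = H x* + g = (0, 0).
Eigenvalues of H: 3.382, 5.618.
Both eigenvalues > 0, so H is positive definite -> x* is a strict local min.

min


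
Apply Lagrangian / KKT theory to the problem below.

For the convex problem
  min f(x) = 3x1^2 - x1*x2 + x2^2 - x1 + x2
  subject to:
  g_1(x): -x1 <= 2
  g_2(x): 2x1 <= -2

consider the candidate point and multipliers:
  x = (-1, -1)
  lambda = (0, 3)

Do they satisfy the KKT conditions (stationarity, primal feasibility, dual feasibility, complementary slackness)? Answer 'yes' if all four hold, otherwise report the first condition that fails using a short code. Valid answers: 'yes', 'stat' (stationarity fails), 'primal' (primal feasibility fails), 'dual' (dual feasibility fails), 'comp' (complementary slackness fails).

Gradient of f: grad f(x) = Q x + c = (-6, 0)
Constraint values g_i(x) = a_i^T x - b_i:
  g_1((-1, -1)) = -1
  g_2((-1, -1)) = 0
Stationarity residual: grad f(x) + sum_i lambda_i a_i = (0, 0)
  -> stationarity OK
Primal feasibility (all g_i <= 0): OK
Dual feasibility (all lambda_i >= 0): OK
Complementary slackness (lambda_i * g_i(x) = 0 for all i): OK

Verdict: yes, KKT holds.

yes


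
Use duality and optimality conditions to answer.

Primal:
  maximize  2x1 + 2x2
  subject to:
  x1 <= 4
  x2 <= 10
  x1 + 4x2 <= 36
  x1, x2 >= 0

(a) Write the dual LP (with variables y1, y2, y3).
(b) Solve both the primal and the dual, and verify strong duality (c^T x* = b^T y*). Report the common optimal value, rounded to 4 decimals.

The standard primal-dual pair for 'max c^T x s.t. A x <= b, x >= 0' is:
  Dual:  min b^T y  s.t.  A^T y >= c,  y >= 0.

So the dual LP is:
  minimize  4y1 + 10y2 + 36y3
  subject to:
    y1 + y3 >= 2
    y2 + 4y3 >= 2
    y1, y2, y3 >= 0

Solving the primal: x* = (4, 8).
  primal value c^T x* = 24.
Solving the dual: y* = (1.5, 0, 0.5).
  dual value b^T y* = 24.
Strong duality: c^T x* = b^T y*. Confirmed.

24


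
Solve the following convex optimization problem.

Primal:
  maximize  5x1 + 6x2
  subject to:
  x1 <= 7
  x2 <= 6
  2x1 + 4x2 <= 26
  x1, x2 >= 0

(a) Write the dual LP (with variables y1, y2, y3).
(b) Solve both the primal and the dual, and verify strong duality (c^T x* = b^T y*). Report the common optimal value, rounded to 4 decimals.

The standard primal-dual pair for 'max c^T x s.t. A x <= b, x >= 0' is:
  Dual:  min b^T y  s.t.  A^T y >= c,  y >= 0.

So the dual LP is:
  minimize  7y1 + 6y2 + 26y3
  subject to:
    y1 + 2y3 >= 5
    y2 + 4y3 >= 6
    y1, y2, y3 >= 0

Solving the primal: x* = (7, 3).
  primal value c^T x* = 53.
Solving the dual: y* = (2, 0, 1.5).
  dual value b^T y* = 53.
Strong duality: c^T x* = b^T y*. Confirmed.

53


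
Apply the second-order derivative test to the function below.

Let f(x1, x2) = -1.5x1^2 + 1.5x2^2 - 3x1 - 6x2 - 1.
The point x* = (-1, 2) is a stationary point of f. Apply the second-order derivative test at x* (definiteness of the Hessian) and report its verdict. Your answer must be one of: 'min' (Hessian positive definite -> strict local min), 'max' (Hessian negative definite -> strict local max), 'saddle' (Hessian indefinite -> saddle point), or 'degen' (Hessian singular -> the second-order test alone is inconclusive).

Compute the Hessian H = grad^2 f:
  H = [[-3, 0], [0, 3]]
Verify stationarity: grad f(x*) = H x* + g = (0, 0).
Eigenvalues of H: -3, 3.
Eigenvalues have mixed signs, so H is indefinite -> x* is a saddle point.

saddle


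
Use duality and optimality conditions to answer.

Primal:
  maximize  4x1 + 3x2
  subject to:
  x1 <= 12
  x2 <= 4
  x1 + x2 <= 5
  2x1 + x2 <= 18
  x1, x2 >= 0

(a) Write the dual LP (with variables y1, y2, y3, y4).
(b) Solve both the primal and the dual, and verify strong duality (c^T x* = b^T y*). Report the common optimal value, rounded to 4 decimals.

The standard primal-dual pair for 'max c^T x s.t. A x <= b, x >= 0' is:
  Dual:  min b^T y  s.t.  A^T y >= c,  y >= 0.

So the dual LP is:
  minimize  12y1 + 4y2 + 5y3 + 18y4
  subject to:
    y1 + y3 + 2y4 >= 4
    y2 + y3 + y4 >= 3
    y1, y2, y3, y4 >= 0

Solving the primal: x* = (5, 0).
  primal value c^T x* = 20.
Solving the dual: y* = (0, 0, 4, 0).
  dual value b^T y* = 20.
Strong duality: c^T x* = b^T y*. Confirmed.

20


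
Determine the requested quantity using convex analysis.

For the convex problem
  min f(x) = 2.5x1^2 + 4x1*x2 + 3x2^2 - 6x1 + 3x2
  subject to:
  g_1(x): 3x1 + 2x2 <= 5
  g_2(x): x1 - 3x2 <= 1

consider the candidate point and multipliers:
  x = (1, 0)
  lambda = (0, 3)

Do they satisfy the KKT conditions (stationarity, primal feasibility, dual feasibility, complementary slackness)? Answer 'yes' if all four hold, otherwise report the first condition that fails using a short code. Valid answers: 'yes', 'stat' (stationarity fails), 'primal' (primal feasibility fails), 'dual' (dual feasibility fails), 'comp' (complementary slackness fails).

Gradient of f: grad f(x) = Q x + c = (-1, 7)
Constraint values g_i(x) = a_i^T x - b_i:
  g_1((1, 0)) = -2
  g_2((1, 0)) = 0
Stationarity residual: grad f(x) + sum_i lambda_i a_i = (2, -2)
  -> stationarity FAILS
Primal feasibility (all g_i <= 0): OK
Dual feasibility (all lambda_i >= 0): OK
Complementary slackness (lambda_i * g_i(x) = 0 for all i): OK

Verdict: the first failing condition is stationarity -> stat.

stat


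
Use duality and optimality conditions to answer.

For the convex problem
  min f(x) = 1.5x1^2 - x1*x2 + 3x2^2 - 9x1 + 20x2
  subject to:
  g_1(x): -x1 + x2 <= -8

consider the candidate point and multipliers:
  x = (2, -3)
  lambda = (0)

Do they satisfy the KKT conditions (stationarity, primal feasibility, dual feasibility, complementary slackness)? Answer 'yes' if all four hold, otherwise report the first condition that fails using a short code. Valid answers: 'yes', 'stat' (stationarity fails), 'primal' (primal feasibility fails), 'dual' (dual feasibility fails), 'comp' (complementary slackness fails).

Gradient of f: grad f(x) = Q x + c = (0, 0)
Constraint values g_i(x) = a_i^T x - b_i:
  g_1((2, -3)) = 3
Stationarity residual: grad f(x) + sum_i lambda_i a_i = (0, 0)
  -> stationarity OK
Primal feasibility (all g_i <= 0): FAILS
Dual feasibility (all lambda_i >= 0): OK
Complementary slackness (lambda_i * g_i(x) = 0 for all i): OK

Verdict: the first failing condition is primal_feasibility -> primal.

primal


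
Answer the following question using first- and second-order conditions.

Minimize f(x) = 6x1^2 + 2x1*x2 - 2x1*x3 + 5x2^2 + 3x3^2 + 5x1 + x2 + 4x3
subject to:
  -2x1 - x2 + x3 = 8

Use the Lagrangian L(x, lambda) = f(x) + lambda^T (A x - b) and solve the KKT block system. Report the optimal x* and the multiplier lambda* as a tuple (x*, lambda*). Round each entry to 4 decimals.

Form the Lagrangian:
  L(x, lambda) = (1/2) x^T Q x + c^T x + lambda^T (A x - b)
Stationarity (grad_x L = 0): Q x + c + A^T lambda = 0.
Primal feasibility: A x = b.

This gives the KKT block system:
  [ Q   A^T ] [ x     ]   [-c ]
  [ A    0  ] [ lambda ] = [ b ]

Solving the linear system:
  x*      = (-2.8026, -1.2105, 1.1842)
  lambda* = (-16.7105)
  f(x*)   = 61.5987

x* = (-2.8026, -1.2105, 1.1842), lambda* = (-16.7105)


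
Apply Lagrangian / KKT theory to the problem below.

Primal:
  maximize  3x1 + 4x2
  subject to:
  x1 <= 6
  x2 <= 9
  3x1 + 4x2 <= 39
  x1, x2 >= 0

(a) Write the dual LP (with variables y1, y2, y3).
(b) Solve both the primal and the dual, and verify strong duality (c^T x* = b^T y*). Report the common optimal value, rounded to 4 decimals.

The standard primal-dual pair for 'max c^T x s.t. A x <= b, x >= 0' is:
  Dual:  min b^T y  s.t.  A^T y >= c,  y >= 0.

So the dual LP is:
  minimize  6y1 + 9y2 + 39y3
  subject to:
    y1 + 3y3 >= 3
    y2 + 4y3 >= 4
    y1, y2, y3 >= 0

Solving the primal: x* = (1, 9).
  primal value c^T x* = 39.
Solving the dual: y* = (0, 0, 1).
  dual value b^T y* = 39.
Strong duality: c^T x* = b^T y*. Confirmed.

39


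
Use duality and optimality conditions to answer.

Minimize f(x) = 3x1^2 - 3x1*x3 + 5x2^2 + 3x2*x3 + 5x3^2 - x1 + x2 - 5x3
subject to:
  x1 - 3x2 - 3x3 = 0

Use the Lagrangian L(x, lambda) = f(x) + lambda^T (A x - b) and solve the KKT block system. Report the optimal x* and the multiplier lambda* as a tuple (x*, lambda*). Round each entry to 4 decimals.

Form the Lagrangian:
  L(x, lambda) = (1/2) x^T Q x + c^T x + lambda^T (A x - b)
Stationarity (grad_x L = 0): Q x + c + A^T lambda = 0.
Primal feasibility: A x = b.

This gives the KKT block system:
  [ Q   A^T ] [ x     ]   [-c ]
  [ A    0  ] [ lambda ] = [ b ]

Solving the linear system:
  x*      = (0.5812, -0.4562, 0.65)
  lambda* = (-0.5375)
  f(x*)   = -2.1437

x* = (0.5812, -0.4562, 0.65), lambda* = (-0.5375)


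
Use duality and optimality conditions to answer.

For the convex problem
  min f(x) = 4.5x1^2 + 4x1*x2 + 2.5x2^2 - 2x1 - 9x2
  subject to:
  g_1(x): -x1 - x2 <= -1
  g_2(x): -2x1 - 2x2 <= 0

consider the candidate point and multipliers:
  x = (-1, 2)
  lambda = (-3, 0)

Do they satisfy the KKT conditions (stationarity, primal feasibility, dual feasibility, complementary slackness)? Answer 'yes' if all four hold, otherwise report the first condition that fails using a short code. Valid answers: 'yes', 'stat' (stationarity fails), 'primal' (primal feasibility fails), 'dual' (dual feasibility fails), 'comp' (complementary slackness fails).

Gradient of f: grad f(x) = Q x + c = (-3, -3)
Constraint values g_i(x) = a_i^T x - b_i:
  g_1((-1, 2)) = 0
  g_2((-1, 2)) = -2
Stationarity residual: grad f(x) + sum_i lambda_i a_i = (0, 0)
  -> stationarity OK
Primal feasibility (all g_i <= 0): OK
Dual feasibility (all lambda_i >= 0): FAILS
Complementary slackness (lambda_i * g_i(x) = 0 for all i): OK

Verdict: the first failing condition is dual_feasibility -> dual.

dual


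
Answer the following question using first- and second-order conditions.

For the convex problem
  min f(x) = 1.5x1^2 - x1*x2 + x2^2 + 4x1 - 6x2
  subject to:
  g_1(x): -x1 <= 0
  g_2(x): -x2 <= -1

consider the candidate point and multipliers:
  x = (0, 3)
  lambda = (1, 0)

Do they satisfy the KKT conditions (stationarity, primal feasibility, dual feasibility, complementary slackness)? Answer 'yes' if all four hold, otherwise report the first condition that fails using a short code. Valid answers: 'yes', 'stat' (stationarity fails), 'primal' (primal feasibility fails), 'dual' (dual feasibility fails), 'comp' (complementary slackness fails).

Gradient of f: grad f(x) = Q x + c = (1, 0)
Constraint values g_i(x) = a_i^T x - b_i:
  g_1((0, 3)) = 0
  g_2((0, 3)) = -2
Stationarity residual: grad f(x) + sum_i lambda_i a_i = (0, 0)
  -> stationarity OK
Primal feasibility (all g_i <= 0): OK
Dual feasibility (all lambda_i >= 0): OK
Complementary slackness (lambda_i * g_i(x) = 0 for all i): OK

Verdict: yes, KKT holds.

yes


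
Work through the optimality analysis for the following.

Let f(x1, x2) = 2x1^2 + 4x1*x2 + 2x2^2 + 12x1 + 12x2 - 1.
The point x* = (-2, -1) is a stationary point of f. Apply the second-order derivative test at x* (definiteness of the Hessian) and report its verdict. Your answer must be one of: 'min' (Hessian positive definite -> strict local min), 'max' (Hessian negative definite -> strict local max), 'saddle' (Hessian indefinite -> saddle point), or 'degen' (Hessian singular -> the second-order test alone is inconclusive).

Compute the Hessian H = grad^2 f:
  H = [[4, 4], [4, 4]]
Verify stationarity: grad f(x*) = H x* + g = (0, 0).
Eigenvalues of H: 0, 8.
H has a zero eigenvalue (singular; positive semidefinite but not definite), so H is neither positive definite, negative definite, nor indefinite. The second-order test alone is inconclusive -> degen.
(Indeed, f is constant along the null direction of H through x*, so x* is not a strict local extremum.)

degen


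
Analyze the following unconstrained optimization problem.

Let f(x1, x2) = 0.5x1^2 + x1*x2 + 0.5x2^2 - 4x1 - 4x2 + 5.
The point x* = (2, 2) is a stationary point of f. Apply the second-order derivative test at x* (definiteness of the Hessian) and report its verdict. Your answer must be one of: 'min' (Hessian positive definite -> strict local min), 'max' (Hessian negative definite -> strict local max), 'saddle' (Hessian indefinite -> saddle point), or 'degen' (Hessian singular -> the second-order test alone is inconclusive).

Compute the Hessian H = grad^2 f:
  H = [[1, 1], [1, 1]]
Verify stationarity: grad f(x*) = H x* + g = (0, 0).
Eigenvalues of H: 0, 2.
H has a zero eigenvalue (singular; positive semidefinite but not definite), so H is neither positive definite, negative definite, nor indefinite. The second-order test alone is inconclusive -> degen.
(Indeed, f is constant along the null direction of H through x*, so x* is not a strict local extremum.)

degen


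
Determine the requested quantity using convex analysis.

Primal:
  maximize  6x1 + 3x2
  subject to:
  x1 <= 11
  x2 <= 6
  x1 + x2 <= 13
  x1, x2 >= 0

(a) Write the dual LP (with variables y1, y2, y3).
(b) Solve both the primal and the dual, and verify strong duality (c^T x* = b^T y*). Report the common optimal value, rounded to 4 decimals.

The standard primal-dual pair for 'max c^T x s.t. A x <= b, x >= 0' is:
  Dual:  min b^T y  s.t.  A^T y >= c,  y >= 0.

So the dual LP is:
  minimize  11y1 + 6y2 + 13y3
  subject to:
    y1 + y3 >= 6
    y2 + y3 >= 3
    y1, y2, y3 >= 0

Solving the primal: x* = (11, 2).
  primal value c^T x* = 72.
Solving the dual: y* = (3, 0, 3).
  dual value b^T y* = 72.
Strong duality: c^T x* = b^T y*. Confirmed.

72


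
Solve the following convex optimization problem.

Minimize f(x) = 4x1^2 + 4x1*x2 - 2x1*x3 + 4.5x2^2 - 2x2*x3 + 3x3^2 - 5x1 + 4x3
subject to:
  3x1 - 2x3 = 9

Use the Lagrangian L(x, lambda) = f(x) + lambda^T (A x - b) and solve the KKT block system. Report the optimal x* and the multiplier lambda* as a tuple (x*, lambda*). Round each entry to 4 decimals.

Form the Lagrangian:
  L(x, lambda) = (1/2) x^T Q x + c^T x + lambda^T (A x - b)
Stationarity (grad_x L = 0): Q x + c + A^T lambda = 0.
Primal feasibility: A x = b.

This gives the KKT block system:
  [ Q   A^T ] [ x     ]   [-c ]
  [ A    0  ] [ lambda ] = [ b ]

Solving the linear system:
  x*      = (2.0469, -1.2274, -1.4296)
  lambda* = (-3.1083)
  f(x*)   = 6.0108

x* = (2.0469, -1.2274, -1.4296), lambda* = (-3.1083)


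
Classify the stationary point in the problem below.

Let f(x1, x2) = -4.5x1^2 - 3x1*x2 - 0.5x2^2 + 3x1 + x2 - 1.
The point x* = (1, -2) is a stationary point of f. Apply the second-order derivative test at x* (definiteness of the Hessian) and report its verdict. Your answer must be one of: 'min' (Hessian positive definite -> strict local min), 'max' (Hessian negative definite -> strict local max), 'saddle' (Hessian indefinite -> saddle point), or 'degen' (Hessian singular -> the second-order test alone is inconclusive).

Compute the Hessian H = grad^2 f:
  H = [[-9, -3], [-3, -1]]
Verify stationarity: grad f(x*) = H x* + g = (0, 0).
Eigenvalues of H: -10, 0.
H has a zero eigenvalue (singular; negative semidefinite but not definite), so H is neither positive definite, negative definite, nor indefinite. The second-order test alone is inconclusive -> degen.
(Indeed, f is constant along the null direction of H through x*, so x* is not a strict local extremum.)

degen


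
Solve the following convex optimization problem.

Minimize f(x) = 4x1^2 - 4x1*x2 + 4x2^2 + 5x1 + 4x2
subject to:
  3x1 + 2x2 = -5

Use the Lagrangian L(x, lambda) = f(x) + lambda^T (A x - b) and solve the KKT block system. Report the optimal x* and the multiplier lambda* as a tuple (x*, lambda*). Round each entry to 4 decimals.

Form the Lagrangian:
  L(x, lambda) = (1/2) x^T Q x + c^T x + lambda^T (A x - b)
Stationarity (grad_x L = 0): Q x + c + A^T lambda = 0.
Primal feasibility: A x = b.

This gives the KKT block system:
  [ Q   A^T ] [ x     ]   [-c ]
  [ A    0  ] [ lambda ] = [ b ]

Solving the linear system:
  x*      = (-1.0263, -0.9605)
  lambda* = (-0.2105)
  f(x*)   = -5.0132

x* = (-1.0263, -0.9605), lambda* = (-0.2105)


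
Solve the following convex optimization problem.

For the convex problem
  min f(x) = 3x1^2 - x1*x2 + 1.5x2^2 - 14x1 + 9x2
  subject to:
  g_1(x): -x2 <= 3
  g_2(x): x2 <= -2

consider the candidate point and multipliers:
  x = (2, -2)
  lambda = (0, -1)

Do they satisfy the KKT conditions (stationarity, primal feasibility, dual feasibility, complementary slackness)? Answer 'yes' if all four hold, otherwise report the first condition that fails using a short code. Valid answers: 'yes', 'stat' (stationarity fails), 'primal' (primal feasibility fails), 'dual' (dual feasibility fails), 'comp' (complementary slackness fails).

Gradient of f: grad f(x) = Q x + c = (0, 1)
Constraint values g_i(x) = a_i^T x - b_i:
  g_1((2, -2)) = -1
  g_2((2, -2)) = 0
Stationarity residual: grad f(x) + sum_i lambda_i a_i = (0, 0)
  -> stationarity OK
Primal feasibility (all g_i <= 0): OK
Dual feasibility (all lambda_i >= 0): FAILS
Complementary slackness (lambda_i * g_i(x) = 0 for all i): OK

Verdict: the first failing condition is dual_feasibility -> dual.

dual


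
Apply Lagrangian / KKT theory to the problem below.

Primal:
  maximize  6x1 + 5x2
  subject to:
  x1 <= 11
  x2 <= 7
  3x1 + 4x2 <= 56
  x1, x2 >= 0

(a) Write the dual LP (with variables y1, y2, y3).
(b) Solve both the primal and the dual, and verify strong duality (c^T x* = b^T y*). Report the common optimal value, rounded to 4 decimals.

The standard primal-dual pair for 'max c^T x s.t. A x <= b, x >= 0' is:
  Dual:  min b^T y  s.t.  A^T y >= c,  y >= 0.

So the dual LP is:
  minimize  11y1 + 7y2 + 56y3
  subject to:
    y1 + 3y3 >= 6
    y2 + 4y3 >= 5
    y1, y2, y3 >= 0

Solving the primal: x* = (11, 5.75).
  primal value c^T x* = 94.75.
Solving the dual: y* = (2.25, 0, 1.25).
  dual value b^T y* = 94.75.
Strong duality: c^T x* = b^T y*. Confirmed.

94.75


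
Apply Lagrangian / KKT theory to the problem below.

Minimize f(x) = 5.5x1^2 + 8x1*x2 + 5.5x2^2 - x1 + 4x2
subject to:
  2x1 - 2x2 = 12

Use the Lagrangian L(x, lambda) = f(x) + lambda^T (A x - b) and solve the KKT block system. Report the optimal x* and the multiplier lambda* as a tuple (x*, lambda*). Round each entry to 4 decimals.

Form the Lagrangian:
  L(x, lambda) = (1/2) x^T Q x + c^T x + lambda^T (A x - b)
Stationarity (grad_x L = 0): Q x + c + A^T lambda = 0.
Primal feasibility: A x = b.

This gives the KKT block system:
  [ Q   A^T ] [ x     ]   [-c ]
  [ A    0  ] [ lambda ] = [ b ]

Solving the linear system:
  x*      = (2.9211, -3.0789)
  lambda* = (-3.25)
  f(x*)   = 11.8816

x* = (2.9211, -3.0789), lambda* = (-3.25)


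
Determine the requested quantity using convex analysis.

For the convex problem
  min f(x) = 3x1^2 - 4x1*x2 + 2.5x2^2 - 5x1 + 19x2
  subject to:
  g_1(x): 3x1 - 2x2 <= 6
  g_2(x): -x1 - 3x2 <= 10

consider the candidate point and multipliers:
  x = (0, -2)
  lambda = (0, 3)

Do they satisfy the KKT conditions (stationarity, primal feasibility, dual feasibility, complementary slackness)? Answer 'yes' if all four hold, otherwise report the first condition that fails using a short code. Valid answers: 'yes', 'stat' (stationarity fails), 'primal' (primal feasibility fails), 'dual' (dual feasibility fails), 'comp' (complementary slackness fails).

Gradient of f: grad f(x) = Q x + c = (3, 9)
Constraint values g_i(x) = a_i^T x - b_i:
  g_1((0, -2)) = -2
  g_2((0, -2)) = -4
Stationarity residual: grad f(x) + sum_i lambda_i a_i = (0, 0)
  -> stationarity OK
Primal feasibility (all g_i <= 0): OK
Dual feasibility (all lambda_i >= 0): OK
Complementary slackness (lambda_i * g_i(x) = 0 for all i): FAILS

Verdict: the first failing condition is complementary_slackness -> comp.

comp


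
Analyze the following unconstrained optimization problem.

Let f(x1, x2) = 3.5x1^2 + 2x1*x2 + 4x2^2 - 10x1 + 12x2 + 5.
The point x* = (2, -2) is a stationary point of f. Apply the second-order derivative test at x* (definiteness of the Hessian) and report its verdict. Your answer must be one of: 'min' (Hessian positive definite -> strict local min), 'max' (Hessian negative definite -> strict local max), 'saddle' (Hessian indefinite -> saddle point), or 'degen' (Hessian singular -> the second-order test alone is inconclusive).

Compute the Hessian H = grad^2 f:
  H = [[7, 2], [2, 8]]
Verify stationarity: grad f(x*) = H x* + g = (0, 0).
Eigenvalues of H: 5.4384, 9.5616.
Both eigenvalues > 0, so H is positive definite -> x* is a strict local min.

min


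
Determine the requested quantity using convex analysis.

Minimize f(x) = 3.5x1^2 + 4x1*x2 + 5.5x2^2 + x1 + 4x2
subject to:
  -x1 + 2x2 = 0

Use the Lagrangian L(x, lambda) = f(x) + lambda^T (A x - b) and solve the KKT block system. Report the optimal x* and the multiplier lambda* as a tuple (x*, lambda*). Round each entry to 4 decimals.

Form the Lagrangian:
  L(x, lambda) = (1/2) x^T Q x + c^T x + lambda^T (A x - b)
Stationarity (grad_x L = 0): Q x + c + A^T lambda = 0.
Primal feasibility: A x = b.

This gives the KKT block system:
  [ Q   A^T ] [ x     ]   [-c ]
  [ A    0  ] [ lambda ] = [ b ]

Solving the linear system:
  x*      = (-0.2182, -0.1091)
  lambda* = (-0.9636)
  f(x*)   = -0.3273

x* = (-0.2182, -0.1091), lambda* = (-0.9636)


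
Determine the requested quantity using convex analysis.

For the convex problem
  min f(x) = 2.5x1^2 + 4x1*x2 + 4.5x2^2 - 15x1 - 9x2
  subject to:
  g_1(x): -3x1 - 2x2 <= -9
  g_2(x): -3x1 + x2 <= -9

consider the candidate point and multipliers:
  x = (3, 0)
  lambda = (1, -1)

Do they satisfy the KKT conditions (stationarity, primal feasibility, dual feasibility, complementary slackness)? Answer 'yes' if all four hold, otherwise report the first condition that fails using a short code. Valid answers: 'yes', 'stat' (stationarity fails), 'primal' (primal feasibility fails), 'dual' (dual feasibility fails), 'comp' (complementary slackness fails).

Gradient of f: grad f(x) = Q x + c = (0, 3)
Constraint values g_i(x) = a_i^T x - b_i:
  g_1((3, 0)) = 0
  g_2((3, 0)) = 0
Stationarity residual: grad f(x) + sum_i lambda_i a_i = (0, 0)
  -> stationarity OK
Primal feasibility (all g_i <= 0): OK
Dual feasibility (all lambda_i >= 0): FAILS
Complementary slackness (lambda_i * g_i(x) = 0 for all i): OK

Verdict: the first failing condition is dual_feasibility -> dual.

dual


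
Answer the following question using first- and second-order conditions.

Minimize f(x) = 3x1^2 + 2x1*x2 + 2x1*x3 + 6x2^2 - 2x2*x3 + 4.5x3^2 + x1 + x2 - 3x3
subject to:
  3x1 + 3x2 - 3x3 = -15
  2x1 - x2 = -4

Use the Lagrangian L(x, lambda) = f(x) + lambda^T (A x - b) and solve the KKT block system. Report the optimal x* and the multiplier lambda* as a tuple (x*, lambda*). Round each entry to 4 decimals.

Form the Lagrangian:
  L(x, lambda) = (1/2) x^T Q x + c^T x + lambda^T (A x - b)
Stationarity (grad_x L = 0): Q x + c + A^T lambda = 0.
Primal feasibility: A x = b.

This gives the KKT block system:
  [ Q   A^T ] [ x     ]   [-c ]
  [ A    0  ] [ lambda ] = [ b ]

Solving the linear system:
  x*      = (-2.2824, -0.5649, 2.1527)
  lambda* = (4.313, -1.7099)
  f(x*)   = 24.2748

x* = (-2.2824, -0.5649, 2.1527), lambda* = (4.313, -1.7099)


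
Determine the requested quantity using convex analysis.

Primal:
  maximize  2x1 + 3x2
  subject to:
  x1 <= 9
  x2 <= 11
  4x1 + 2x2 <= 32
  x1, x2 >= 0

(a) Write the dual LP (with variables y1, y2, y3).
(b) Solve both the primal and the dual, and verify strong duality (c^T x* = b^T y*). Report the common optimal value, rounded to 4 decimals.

The standard primal-dual pair for 'max c^T x s.t. A x <= b, x >= 0' is:
  Dual:  min b^T y  s.t.  A^T y >= c,  y >= 0.

So the dual LP is:
  minimize  9y1 + 11y2 + 32y3
  subject to:
    y1 + 4y3 >= 2
    y2 + 2y3 >= 3
    y1, y2, y3 >= 0

Solving the primal: x* = (2.5, 11).
  primal value c^T x* = 38.
Solving the dual: y* = (0, 2, 0.5).
  dual value b^T y* = 38.
Strong duality: c^T x* = b^T y*. Confirmed.

38


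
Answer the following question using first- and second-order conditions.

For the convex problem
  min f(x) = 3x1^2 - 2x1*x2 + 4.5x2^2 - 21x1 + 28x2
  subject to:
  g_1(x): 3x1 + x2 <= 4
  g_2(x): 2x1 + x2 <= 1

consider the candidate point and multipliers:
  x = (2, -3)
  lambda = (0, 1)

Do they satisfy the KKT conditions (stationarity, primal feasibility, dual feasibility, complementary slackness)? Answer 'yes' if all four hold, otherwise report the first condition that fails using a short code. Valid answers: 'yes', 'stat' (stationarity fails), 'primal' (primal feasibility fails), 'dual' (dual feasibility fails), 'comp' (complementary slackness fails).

Gradient of f: grad f(x) = Q x + c = (-3, -3)
Constraint values g_i(x) = a_i^T x - b_i:
  g_1((2, -3)) = -1
  g_2((2, -3)) = 0
Stationarity residual: grad f(x) + sum_i lambda_i a_i = (-1, -2)
  -> stationarity FAILS
Primal feasibility (all g_i <= 0): OK
Dual feasibility (all lambda_i >= 0): OK
Complementary slackness (lambda_i * g_i(x) = 0 for all i): OK

Verdict: the first failing condition is stationarity -> stat.

stat


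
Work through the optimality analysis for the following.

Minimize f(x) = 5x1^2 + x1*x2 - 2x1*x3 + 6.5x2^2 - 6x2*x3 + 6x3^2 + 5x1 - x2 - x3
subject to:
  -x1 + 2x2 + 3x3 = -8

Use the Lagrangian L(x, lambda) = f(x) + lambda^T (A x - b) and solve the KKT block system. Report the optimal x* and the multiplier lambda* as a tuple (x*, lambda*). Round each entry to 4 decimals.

Form the Lagrangian:
  L(x, lambda) = (1/2) x^T Q x + c^T x + lambda^T (A x - b)
Stationarity (grad_x L = 0): Q x + c + A^T lambda = 0.
Primal feasibility: A x = b.

This gives the KKT block system:
  [ Q   A^T ] [ x     ]   [-c ]
  [ A    0  ] [ lambda ] = [ b ]

Solving the linear system:
  x*      = (-0.2667, -1.4287, -1.8031)
  lambda* = (4.5106)
  f(x*)   = 18.9914

x* = (-0.2667, -1.4287, -1.8031), lambda* = (4.5106)


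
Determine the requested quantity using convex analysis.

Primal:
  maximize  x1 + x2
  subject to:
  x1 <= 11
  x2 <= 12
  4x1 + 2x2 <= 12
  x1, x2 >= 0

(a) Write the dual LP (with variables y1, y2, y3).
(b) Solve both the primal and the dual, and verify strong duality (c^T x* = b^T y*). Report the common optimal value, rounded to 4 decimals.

The standard primal-dual pair for 'max c^T x s.t. A x <= b, x >= 0' is:
  Dual:  min b^T y  s.t.  A^T y >= c,  y >= 0.

So the dual LP is:
  minimize  11y1 + 12y2 + 12y3
  subject to:
    y1 + 4y3 >= 1
    y2 + 2y3 >= 1
    y1, y2, y3 >= 0

Solving the primal: x* = (0, 6).
  primal value c^T x* = 6.
Solving the dual: y* = (0, 0, 0.5).
  dual value b^T y* = 6.
Strong duality: c^T x* = b^T y*. Confirmed.

6


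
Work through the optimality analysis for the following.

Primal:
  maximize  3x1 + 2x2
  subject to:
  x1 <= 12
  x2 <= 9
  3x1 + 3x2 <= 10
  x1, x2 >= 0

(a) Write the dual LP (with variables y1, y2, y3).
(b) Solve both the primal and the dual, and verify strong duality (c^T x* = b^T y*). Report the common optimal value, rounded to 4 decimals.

The standard primal-dual pair for 'max c^T x s.t. A x <= b, x >= 0' is:
  Dual:  min b^T y  s.t.  A^T y >= c,  y >= 0.

So the dual LP is:
  minimize  12y1 + 9y2 + 10y3
  subject to:
    y1 + 3y3 >= 3
    y2 + 3y3 >= 2
    y1, y2, y3 >= 0

Solving the primal: x* = (3.3333, 0).
  primal value c^T x* = 10.
Solving the dual: y* = (0, 0, 1).
  dual value b^T y* = 10.
Strong duality: c^T x* = b^T y*. Confirmed.

10


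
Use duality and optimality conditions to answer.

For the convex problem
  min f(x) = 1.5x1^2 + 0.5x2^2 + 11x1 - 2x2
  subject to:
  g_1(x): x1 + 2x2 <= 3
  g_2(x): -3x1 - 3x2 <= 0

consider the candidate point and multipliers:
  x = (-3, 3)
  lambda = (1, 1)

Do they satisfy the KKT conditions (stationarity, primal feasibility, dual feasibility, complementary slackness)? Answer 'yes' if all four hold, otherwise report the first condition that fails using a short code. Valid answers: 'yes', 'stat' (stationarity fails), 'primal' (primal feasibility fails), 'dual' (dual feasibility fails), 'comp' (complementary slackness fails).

Gradient of f: grad f(x) = Q x + c = (2, 1)
Constraint values g_i(x) = a_i^T x - b_i:
  g_1((-3, 3)) = 0
  g_2((-3, 3)) = 0
Stationarity residual: grad f(x) + sum_i lambda_i a_i = (0, 0)
  -> stationarity OK
Primal feasibility (all g_i <= 0): OK
Dual feasibility (all lambda_i >= 0): OK
Complementary slackness (lambda_i * g_i(x) = 0 for all i): OK

Verdict: yes, KKT holds.

yes


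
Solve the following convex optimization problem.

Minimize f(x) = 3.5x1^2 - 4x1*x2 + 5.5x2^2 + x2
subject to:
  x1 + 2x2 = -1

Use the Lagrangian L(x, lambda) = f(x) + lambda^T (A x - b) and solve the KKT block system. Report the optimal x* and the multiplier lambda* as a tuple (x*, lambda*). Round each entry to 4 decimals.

Form the Lagrangian:
  L(x, lambda) = (1/2) x^T Q x + c^T x + lambda^T (A x - b)
Stationarity (grad_x L = 0): Q x + c + A^T lambda = 0.
Primal feasibility: A x = b.

This gives the KKT block system:
  [ Q   A^T ] [ x     ]   [-c ]
  [ A    0  ] [ lambda ] = [ b ]

Solving the linear system:
  x*      = (-0.3091, -0.3455)
  lambda* = (0.7818)
  f(x*)   = 0.2182

x* = (-0.3091, -0.3455), lambda* = (0.7818)


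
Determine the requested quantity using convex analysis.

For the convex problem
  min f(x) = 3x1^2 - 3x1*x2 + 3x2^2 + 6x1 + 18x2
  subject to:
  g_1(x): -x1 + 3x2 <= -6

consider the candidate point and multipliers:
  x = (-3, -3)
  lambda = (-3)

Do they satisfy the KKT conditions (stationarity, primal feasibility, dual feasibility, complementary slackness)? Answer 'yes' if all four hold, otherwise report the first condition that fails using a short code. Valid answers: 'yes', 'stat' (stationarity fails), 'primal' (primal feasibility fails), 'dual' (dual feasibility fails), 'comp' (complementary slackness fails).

Gradient of f: grad f(x) = Q x + c = (-3, 9)
Constraint values g_i(x) = a_i^T x - b_i:
  g_1((-3, -3)) = 0
Stationarity residual: grad f(x) + sum_i lambda_i a_i = (0, 0)
  -> stationarity OK
Primal feasibility (all g_i <= 0): OK
Dual feasibility (all lambda_i >= 0): FAILS
Complementary slackness (lambda_i * g_i(x) = 0 for all i): OK

Verdict: the first failing condition is dual_feasibility -> dual.

dual


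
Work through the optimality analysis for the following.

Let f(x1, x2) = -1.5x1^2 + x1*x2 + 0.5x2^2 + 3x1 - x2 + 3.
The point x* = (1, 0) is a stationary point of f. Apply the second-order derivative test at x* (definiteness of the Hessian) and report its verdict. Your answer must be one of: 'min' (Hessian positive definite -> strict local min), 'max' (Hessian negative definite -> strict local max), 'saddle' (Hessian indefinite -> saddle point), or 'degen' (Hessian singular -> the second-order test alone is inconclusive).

Compute the Hessian H = grad^2 f:
  H = [[-3, 1], [1, 1]]
Verify stationarity: grad f(x*) = H x* + g = (0, 0).
Eigenvalues of H: -3.2361, 1.2361.
Eigenvalues have mixed signs, so H is indefinite -> x* is a saddle point.

saddle


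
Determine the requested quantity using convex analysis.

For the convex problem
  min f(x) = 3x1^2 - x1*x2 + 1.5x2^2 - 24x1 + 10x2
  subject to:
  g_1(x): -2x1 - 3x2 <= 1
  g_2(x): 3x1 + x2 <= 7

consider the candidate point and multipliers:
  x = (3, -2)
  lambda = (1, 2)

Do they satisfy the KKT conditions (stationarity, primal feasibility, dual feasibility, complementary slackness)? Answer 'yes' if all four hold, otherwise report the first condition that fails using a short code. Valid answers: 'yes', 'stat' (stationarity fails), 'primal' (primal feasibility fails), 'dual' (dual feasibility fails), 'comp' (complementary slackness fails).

Gradient of f: grad f(x) = Q x + c = (-4, 1)
Constraint values g_i(x) = a_i^T x - b_i:
  g_1((3, -2)) = -1
  g_2((3, -2)) = 0
Stationarity residual: grad f(x) + sum_i lambda_i a_i = (0, 0)
  -> stationarity OK
Primal feasibility (all g_i <= 0): OK
Dual feasibility (all lambda_i >= 0): OK
Complementary slackness (lambda_i * g_i(x) = 0 for all i): FAILS

Verdict: the first failing condition is complementary_slackness -> comp.

comp


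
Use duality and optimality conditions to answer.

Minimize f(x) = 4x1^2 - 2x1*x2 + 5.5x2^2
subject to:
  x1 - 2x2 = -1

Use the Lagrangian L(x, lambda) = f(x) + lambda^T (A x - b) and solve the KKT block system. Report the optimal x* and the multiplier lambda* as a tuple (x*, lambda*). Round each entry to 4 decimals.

Form the Lagrangian:
  L(x, lambda) = (1/2) x^T Q x + c^T x + lambda^T (A x - b)
Stationarity (grad_x L = 0): Q x + c + A^T lambda = 0.
Primal feasibility: A x = b.

This gives the KKT block system:
  [ Q   A^T ] [ x     ]   [-c ]
  [ A    0  ] [ lambda ] = [ b ]

Solving the linear system:
  x*      = (-0.2, 0.4)
  lambda* = (2.4)
  f(x*)   = 1.2

x* = (-0.2, 0.4), lambda* = (2.4)


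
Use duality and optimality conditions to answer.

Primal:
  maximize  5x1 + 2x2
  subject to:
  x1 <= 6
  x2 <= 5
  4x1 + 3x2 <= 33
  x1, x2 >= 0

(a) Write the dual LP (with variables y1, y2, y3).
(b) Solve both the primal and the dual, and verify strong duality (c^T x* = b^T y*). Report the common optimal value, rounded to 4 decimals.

The standard primal-dual pair for 'max c^T x s.t. A x <= b, x >= 0' is:
  Dual:  min b^T y  s.t.  A^T y >= c,  y >= 0.

So the dual LP is:
  minimize  6y1 + 5y2 + 33y3
  subject to:
    y1 + 4y3 >= 5
    y2 + 3y3 >= 2
    y1, y2, y3 >= 0

Solving the primal: x* = (6, 3).
  primal value c^T x* = 36.
Solving the dual: y* = (2.3333, 0, 0.6667).
  dual value b^T y* = 36.
Strong duality: c^T x* = b^T y*. Confirmed.

36


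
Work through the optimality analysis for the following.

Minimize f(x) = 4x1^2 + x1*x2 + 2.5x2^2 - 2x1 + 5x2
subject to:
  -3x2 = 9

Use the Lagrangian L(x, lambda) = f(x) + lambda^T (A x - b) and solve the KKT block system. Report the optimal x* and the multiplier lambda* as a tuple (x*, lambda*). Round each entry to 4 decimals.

Form the Lagrangian:
  L(x, lambda) = (1/2) x^T Q x + c^T x + lambda^T (A x - b)
Stationarity (grad_x L = 0): Q x + c + A^T lambda = 0.
Primal feasibility: A x = b.

This gives the KKT block system:
  [ Q   A^T ] [ x     ]   [-c ]
  [ A    0  ] [ lambda ] = [ b ]

Solving the linear system:
  x*      = (0.625, -3)
  lambda* = (-3.125)
  f(x*)   = 5.9375

x* = (0.625, -3), lambda* = (-3.125)


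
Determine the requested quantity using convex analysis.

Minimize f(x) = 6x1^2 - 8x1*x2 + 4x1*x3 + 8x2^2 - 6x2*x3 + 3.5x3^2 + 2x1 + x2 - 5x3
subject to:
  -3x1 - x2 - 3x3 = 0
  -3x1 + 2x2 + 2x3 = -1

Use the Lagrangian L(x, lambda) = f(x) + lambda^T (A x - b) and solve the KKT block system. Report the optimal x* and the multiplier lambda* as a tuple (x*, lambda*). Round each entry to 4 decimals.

Form the Lagrangian:
  L(x, lambda) = (1/2) x^T Q x + c^T x + lambda^T (A x - b)
Stationarity (grad_x L = 0): Q x + c + A^T lambda = 0.
Primal feasibility: A x = b.

This gives the KKT block system:
  [ Q   A^T ] [ x     ]   [-c ]
  [ A    0  ] [ lambda ] = [ b ]

Solving the linear system:
  x*      = (0.1376, -0.234, -0.0596)
  lambda* = (0.012, 1.7495)
  f(x*)   = 1.0444

x* = (0.1376, -0.234, -0.0596), lambda* = (0.012, 1.7495)


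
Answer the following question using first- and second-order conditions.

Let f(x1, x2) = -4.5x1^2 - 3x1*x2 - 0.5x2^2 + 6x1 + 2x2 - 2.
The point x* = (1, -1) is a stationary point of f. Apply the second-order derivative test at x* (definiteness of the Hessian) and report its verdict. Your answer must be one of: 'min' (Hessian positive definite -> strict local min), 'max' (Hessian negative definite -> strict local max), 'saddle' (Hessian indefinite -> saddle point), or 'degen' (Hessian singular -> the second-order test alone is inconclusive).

Compute the Hessian H = grad^2 f:
  H = [[-9, -3], [-3, -1]]
Verify stationarity: grad f(x*) = H x* + g = (0, 0).
Eigenvalues of H: -10, 0.
H has a zero eigenvalue (singular; negative semidefinite but not definite), so H is neither positive definite, negative definite, nor indefinite. The second-order test alone is inconclusive -> degen.
(Indeed, f is constant along the null direction of H through x*, so x* is not a strict local extremum.)

degen


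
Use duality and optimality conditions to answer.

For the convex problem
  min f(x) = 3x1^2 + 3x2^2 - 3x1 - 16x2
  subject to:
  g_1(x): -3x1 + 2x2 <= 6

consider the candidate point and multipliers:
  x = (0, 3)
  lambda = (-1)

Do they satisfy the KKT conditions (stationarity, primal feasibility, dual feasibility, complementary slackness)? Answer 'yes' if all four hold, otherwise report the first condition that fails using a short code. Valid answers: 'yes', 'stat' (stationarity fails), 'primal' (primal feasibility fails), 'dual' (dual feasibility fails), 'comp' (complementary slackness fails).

Gradient of f: grad f(x) = Q x + c = (-3, 2)
Constraint values g_i(x) = a_i^T x - b_i:
  g_1((0, 3)) = 0
Stationarity residual: grad f(x) + sum_i lambda_i a_i = (0, 0)
  -> stationarity OK
Primal feasibility (all g_i <= 0): OK
Dual feasibility (all lambda_i >= 0): FAILS
Complementary slackness (lambda_i * g_i(x) = 0 for all i): OK

Verdict: the first failing condition is dual_feasibility -> dual.

dual


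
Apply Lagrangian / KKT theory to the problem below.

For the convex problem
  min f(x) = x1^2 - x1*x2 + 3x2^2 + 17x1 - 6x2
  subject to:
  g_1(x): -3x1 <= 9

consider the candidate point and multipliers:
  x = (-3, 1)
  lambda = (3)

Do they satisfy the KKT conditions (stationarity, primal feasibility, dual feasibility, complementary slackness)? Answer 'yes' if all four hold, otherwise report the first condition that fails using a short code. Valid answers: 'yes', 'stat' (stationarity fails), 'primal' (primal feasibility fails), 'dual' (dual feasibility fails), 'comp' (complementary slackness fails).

Gradient of f: grad f(x) = Q x + c = (10, 3)
Constraint values g_i(x) = a_i^T x - b_i:
  g_1((-3, 1)) = 0
Stationarity residual: grad f(x) + sum_i lambda_i a_i = (1, 3)
  -> stationarity FAILS
Primal feasibility (all g_i <= 0): OK
Dual feasibility (all lambda_i >= 0): OK
Complementary slackness (lambda_i * g_i(x) = 0 for all i): OK

Verdict: the first failing condition is stationarity -> stat.

stat


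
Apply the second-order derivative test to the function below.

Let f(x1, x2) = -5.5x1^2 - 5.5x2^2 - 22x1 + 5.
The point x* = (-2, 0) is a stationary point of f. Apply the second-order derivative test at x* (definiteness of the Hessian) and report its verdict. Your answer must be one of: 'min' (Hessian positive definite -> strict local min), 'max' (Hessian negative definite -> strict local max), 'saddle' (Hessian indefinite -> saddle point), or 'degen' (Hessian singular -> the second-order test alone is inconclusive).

Compute the Hessian H = grad^2 f:
  H = [[-11, 0], [0, -11]]
Verify stationarity: grad f(x*) = H x* + g = (0, 0).
Eigenvalues of H: -11, -11.
Both eigenvalues < 0, so H is negative definite -> x* is a strict local max.

max


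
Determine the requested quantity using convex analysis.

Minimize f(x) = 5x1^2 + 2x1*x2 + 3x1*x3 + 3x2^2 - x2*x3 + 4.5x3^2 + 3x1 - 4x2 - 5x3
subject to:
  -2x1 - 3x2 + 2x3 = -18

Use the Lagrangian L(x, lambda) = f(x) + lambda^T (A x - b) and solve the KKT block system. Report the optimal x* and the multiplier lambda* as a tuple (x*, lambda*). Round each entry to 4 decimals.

Form the Lagrangian:
  L(x, lambda) = (1/2) x^T Q x + c^T x + lambda^T (A x - b)
Stationarity (grad_x L = 0): Q x + c + A^T lambda = 0.
Primal feasibility: A x = b.

This gives the KKT block system:
  [ Q   A^T ] [ x     ]   [-c ]
  [ A    0  ] [ lambda ] = [ b ]

Solving the linear system:
  x*      = (0.9149, 4.5857, -1.2066)
  lambda* = (8.8502)
  f(x*)   = 74.8689

x* = (0.9149, 4.5857, -1.2066), lambda* = (8.8502)
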